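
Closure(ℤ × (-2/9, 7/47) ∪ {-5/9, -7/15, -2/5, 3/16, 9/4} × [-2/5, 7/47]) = (ℤ × [-2/9, 7/47]) ∪ ({-5/9, -7/15, -2/5, 3/16, 9/4} × [-2/5, 7/47])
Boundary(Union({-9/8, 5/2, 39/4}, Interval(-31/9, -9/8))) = {-31/9, -9/8, 5/2, 39/4}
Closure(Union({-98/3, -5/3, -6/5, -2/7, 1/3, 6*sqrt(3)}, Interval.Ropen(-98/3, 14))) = Interval(-98/3, 14)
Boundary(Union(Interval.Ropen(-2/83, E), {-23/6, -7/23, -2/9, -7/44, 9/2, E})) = {-23/6, -7/23, -2/9, -7/44, -2/83, 9/2, E}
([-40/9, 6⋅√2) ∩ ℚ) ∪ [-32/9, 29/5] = [-32/9, 29/5] ∪ (ℚ ∩ [-40/9, 6⋅√2))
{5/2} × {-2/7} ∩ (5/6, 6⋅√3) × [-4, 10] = {5/2} × {-2/7}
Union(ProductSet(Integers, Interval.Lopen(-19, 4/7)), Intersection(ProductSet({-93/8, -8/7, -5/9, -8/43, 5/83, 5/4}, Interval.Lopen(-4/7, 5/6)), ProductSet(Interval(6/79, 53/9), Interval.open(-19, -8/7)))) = ProductSet(Integers, Interval.Lopen(-19, 4/7))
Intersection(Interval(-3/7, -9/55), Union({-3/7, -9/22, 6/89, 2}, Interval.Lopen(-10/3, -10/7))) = {-3/7, -9/22}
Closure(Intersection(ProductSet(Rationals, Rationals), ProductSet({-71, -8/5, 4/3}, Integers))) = ProductSet({-71, -8/5, 4/3}, Integers)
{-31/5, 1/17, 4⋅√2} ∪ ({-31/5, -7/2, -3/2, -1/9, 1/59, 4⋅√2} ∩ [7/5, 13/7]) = {-31/5, 1/17, 4⋅√2}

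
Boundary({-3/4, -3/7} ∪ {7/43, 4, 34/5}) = {-3/4, -3/7, 7/43, 4, 34/5}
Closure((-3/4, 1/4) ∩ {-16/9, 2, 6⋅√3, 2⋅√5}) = ∅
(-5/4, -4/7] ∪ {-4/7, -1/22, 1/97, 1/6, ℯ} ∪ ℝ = (-∞, ∞)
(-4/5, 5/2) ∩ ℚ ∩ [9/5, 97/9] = ℚ ∩ [9/5, 5/2)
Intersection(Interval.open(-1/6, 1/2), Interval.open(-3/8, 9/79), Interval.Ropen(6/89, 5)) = Interval.Ropen(6/89, 9/79)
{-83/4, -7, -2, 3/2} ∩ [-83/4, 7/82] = {-83/4, -7, -2}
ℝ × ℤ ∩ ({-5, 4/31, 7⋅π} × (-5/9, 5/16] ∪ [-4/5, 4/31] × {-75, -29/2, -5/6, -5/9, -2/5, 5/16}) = ([-4/5, 4/31] × {-75}) ∪ ({-5, 4/31, 7⋅π} × {0})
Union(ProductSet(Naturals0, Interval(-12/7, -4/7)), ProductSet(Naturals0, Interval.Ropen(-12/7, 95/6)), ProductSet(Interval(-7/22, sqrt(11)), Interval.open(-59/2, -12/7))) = Union(ProductSet(Interval(-7/22, sqrt(11)), Interval.open(-59/2, -12/7)), ProductSet(Naturals0, Interval.Ropen(-12/7, 95/6)))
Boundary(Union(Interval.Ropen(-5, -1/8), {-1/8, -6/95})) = {-5, -1/8, -6/95}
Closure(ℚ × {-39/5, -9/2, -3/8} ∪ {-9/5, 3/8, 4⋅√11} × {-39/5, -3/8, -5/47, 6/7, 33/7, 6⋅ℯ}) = (ℝ × {-39/5, -9/2, -3/8}) ∪ ({-9/5, 3/8, 4⋅√11} × {-39/5, -3/8, -5/47, 6/7, 33/7, 6⋅ℯ})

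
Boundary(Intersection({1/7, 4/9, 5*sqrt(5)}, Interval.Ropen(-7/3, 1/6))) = {1/7}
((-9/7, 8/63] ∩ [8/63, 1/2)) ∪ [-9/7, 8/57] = [-9/7, 8/57]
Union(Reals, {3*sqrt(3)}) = Reals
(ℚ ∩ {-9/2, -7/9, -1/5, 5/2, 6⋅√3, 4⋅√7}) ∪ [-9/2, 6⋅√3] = [-9/2, 6⋅√3]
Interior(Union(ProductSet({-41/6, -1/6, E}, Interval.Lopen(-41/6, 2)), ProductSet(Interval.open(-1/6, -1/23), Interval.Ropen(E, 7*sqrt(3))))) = ProductSet(Interval.open(-1/6, -1/23), Interval.open(E, 7*sqrt(3)))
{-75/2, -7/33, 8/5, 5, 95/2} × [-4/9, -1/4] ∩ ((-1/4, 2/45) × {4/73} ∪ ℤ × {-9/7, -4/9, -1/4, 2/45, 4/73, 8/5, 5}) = {5} × {-4/9, -1/4}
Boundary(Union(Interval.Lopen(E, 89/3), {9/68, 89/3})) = {9/68, 89/3, E}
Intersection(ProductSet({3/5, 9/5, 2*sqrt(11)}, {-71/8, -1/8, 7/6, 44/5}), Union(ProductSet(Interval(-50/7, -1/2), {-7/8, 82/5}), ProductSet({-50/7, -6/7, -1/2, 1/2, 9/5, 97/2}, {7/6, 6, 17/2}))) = ProductSet({9/5}, {7/6})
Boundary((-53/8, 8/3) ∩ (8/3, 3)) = ∅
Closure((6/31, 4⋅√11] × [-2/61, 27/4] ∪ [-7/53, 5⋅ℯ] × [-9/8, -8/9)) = ([-7/53, 5⋅ℯ] × [-9/8, -8/9]) ∪ ([6/31, 4⋅√11] × [-2/61, 27/4])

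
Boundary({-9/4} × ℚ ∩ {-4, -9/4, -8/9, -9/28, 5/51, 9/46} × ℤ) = {-9/4} × ℤ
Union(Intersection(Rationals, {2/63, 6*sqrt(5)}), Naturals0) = Union({2/63}, Naturals0)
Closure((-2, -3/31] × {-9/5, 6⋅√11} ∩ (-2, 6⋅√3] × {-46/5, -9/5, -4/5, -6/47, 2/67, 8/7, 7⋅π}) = [-2, -3/31] × {-9/5}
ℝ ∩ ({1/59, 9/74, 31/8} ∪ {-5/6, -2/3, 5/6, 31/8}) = {-5/6, -2/3, 1/59, 9/74, 5/6, 31/8}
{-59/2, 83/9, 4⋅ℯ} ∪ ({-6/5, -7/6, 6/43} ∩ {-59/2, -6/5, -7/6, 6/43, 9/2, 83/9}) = {-59/2, -6/5, -7/6, 6/43, 83/9, 4⋅ℯ}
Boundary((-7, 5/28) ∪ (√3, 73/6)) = {-7, 5/28, 73/6, √3}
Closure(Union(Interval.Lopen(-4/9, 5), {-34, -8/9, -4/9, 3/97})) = Union({-34, -8/9}, Interval(-4/9, 5))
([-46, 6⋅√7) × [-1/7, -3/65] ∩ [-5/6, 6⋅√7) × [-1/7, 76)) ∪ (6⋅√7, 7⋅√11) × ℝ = ([-5/6, 6⋅√7) × [-1/7, -3/65]) ∪ ((6⋅√7, 7⋅√11) × ℝ)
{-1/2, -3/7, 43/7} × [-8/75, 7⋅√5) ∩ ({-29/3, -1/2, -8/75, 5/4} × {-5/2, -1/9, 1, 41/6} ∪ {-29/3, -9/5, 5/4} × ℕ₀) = {-1/2} × {1, 41/6}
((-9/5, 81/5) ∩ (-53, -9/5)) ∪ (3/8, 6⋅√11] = (3/8, 6⋅√11]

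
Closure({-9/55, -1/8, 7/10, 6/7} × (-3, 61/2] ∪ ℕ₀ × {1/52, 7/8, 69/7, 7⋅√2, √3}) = ({-9/55, -1/8, 7/10, 6/7} × [-3, 61/2]) ∪ (ℕ₀ × {1/52, 7/8, 69/7, 7⋅√2, √3})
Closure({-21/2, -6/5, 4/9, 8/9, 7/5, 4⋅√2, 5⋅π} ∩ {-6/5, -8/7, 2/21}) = {-6/5}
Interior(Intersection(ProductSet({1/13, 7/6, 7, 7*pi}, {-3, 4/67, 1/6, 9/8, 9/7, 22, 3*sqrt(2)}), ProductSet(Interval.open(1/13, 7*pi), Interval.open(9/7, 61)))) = EmptySet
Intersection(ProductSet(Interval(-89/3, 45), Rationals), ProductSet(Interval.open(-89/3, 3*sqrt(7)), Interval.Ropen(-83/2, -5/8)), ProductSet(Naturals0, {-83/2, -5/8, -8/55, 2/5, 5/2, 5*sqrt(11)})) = ProductSet(Range(0, 8, 1), {-83/2})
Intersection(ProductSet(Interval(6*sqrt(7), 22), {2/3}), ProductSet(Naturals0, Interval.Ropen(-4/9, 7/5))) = ProductSet(Range(16, 23, 1), {2/3})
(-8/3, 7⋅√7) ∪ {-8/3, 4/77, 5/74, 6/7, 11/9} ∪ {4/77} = [-8/3, 7⋅√7)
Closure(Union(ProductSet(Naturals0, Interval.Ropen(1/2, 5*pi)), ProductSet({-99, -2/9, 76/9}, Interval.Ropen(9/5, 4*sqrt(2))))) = Union(ProductSet({-99, -2/9, 76/9}, Interval(9/5, 4*sqrt(2))), ProductSet(Naturals0, Interval(1/2, 5*pi)))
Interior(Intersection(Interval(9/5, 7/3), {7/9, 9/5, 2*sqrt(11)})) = EmptySet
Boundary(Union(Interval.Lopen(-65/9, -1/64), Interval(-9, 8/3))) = {-9, 8/3}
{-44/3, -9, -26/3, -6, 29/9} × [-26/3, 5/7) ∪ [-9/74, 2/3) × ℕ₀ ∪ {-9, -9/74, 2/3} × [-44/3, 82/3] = ([-9/74, 2/3) × ℕ₀) ∪ ({-9, -9/74, 2/3} × [-44/3, 82/3]) ∪ ({-44/3, -9, -26/3, -6, 29/9} × [-26/3, 5/7))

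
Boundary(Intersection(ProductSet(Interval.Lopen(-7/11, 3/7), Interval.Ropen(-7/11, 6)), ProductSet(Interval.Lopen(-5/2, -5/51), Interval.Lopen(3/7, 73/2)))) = Union(ProductSet({-7/11, -5/51}, Interval(3/7, 6)), ProductSet(Interval(-7/11, -5/51), {3/7, 6}))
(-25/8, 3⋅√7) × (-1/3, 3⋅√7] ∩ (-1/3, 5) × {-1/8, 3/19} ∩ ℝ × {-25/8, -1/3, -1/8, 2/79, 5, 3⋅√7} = (-1/3, 5) × {-1/8}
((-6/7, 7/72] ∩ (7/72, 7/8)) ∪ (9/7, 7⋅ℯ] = (9/7, 7⋅ℯ]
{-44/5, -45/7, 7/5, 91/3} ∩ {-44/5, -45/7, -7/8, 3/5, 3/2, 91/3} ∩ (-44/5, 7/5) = {-45/7}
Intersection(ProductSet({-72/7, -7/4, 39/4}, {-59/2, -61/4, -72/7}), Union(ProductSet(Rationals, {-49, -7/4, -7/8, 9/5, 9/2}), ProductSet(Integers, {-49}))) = EmptySet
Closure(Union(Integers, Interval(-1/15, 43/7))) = Union(Integers, Interval(-1/15, 43/7))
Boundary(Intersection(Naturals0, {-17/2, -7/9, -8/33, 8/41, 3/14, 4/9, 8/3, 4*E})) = EmptySet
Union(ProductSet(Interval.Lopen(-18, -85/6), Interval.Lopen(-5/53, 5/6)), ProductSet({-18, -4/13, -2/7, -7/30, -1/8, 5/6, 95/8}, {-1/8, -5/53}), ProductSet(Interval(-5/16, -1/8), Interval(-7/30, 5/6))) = Union(ProductSet({-18, -4/13, -2/7, -7/30, -1/8, 5/6, 95/8}, {-1/8, -5/53}), ProductSet(Interval.Lopen(-18, -85/6), Interval.Lopen(-5/53, 5/6)), ProductSet(Interval(-5/16, -1/8), Interval(-7/30, 5/6)))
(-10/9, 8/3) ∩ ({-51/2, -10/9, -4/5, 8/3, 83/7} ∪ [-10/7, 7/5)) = (-10/9, 7/5)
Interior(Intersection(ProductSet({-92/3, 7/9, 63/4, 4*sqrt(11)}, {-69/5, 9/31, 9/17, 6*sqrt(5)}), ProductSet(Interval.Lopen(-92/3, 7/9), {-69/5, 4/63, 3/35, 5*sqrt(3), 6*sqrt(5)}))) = EmptySet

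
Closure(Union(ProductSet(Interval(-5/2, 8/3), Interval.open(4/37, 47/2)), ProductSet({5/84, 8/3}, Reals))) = Union(ProductSet({5/84, 8/3}, Reals), ProductSet(Interval(-5/2, 8/3), Interval(4/37, 47/2)))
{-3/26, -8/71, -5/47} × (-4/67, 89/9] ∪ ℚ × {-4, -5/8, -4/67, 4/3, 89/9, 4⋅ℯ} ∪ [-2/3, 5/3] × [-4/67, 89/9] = ([-2/3, 5/3] × [-4/67, 89/9]) ∪ (ℚ × {-4, -5/8, -4/67, 4/3, 89/9, 4⋅ℯ})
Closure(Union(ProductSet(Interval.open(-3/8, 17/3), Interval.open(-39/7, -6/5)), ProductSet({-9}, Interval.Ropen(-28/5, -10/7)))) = Union(ProductSet({-9}, Interval(-28/5, -10/7)), ProductSet({-3/8, 17/3}, Interval(-39/7, -6/5)), ProductSet(Interval(-3/8, 17/3), {-39/7, -6/5}), ProductSet(Interval.open(-3/8, 17/3), Interval.open(-39/7, -6/5)))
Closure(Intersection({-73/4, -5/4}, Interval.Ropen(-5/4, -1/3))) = {-5/4}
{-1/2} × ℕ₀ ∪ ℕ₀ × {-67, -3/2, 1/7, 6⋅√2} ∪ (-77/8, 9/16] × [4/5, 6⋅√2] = ({-1/2} × ℕ₀) ∪ (ℕ₀ × {-67, -3/2, 1/7, 6⋅√2}) ∪ ((-77/8, 9/16] × [4/5, 6⋅√2])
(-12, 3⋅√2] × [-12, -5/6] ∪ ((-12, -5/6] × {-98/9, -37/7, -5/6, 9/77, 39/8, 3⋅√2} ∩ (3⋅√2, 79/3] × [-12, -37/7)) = (-12, 3⋅√2] × [-12, -5/6]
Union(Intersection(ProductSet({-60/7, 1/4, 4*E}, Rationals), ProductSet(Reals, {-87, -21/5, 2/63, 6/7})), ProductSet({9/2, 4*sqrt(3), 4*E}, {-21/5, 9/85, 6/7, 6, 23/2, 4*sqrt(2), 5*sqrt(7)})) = Union(ProductSet({-60/7, 1/4, 4*E}, {-87, -21/5, 2/63, 6/7}), ProductSet({9/2, 4*sqrt(3), 4*E}, {-21/5, 9/85, 6/7, 6, 23/2, 4*sqrt(2), 5*sqrt(7)}))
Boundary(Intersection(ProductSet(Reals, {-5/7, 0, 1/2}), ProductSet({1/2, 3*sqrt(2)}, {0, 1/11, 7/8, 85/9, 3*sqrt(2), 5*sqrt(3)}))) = ProductSet({1/2, 3*sqrt(2)}, {0})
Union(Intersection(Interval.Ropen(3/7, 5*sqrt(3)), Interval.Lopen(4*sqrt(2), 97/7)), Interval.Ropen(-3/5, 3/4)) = Union(Interval.Ropen(-3/5, 3/4), Interval.open(4*sqrt(2), 5*sqrt(3)))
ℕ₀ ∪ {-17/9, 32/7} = {-17/9, 32/7} ∪ ℕ₀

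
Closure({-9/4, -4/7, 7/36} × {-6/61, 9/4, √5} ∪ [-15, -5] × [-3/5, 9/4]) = ({-9/4, -4/7, 7/36} × {-6/61, 9/4, √5}) ∪ ([-15, -5] × [-3/5, 9/4])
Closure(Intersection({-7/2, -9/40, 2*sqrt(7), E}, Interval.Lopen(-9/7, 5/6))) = {-9/40}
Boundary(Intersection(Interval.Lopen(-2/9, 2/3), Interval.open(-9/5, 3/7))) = {-2/9, 3/7}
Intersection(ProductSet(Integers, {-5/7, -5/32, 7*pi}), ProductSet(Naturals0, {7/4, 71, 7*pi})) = ProductSet(Naturals0, {7*pi})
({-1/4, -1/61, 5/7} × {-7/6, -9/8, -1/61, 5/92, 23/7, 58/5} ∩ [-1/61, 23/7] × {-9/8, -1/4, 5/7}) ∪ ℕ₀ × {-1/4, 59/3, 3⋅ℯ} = ({-1/61, 5/7} × {-9/8}) ∪ (ℕ₀ × {-1/4, 59/3, 3⋅ℯ})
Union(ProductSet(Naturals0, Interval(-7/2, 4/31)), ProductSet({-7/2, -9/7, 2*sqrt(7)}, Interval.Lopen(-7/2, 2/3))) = Union(ProductSet({-7/2, -9/7, 2*sqrt(7)}, Interval.Lopen(-7/2, 2/3)), ProductSet(Naturals0, Interval(-7/2, 4/31)))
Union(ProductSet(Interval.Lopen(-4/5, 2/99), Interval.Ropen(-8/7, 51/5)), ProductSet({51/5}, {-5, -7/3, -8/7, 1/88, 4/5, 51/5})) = Union(ProductSet({51/5}, {-5, -7/3, -8/7, 1/88, 4/5, 51/5}), ProductSet(Interval.Lopen(-4/5, 2/99), Interval.Ropen(-8/7, 51/5)))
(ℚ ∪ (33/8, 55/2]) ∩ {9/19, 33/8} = {9/19, 33/8}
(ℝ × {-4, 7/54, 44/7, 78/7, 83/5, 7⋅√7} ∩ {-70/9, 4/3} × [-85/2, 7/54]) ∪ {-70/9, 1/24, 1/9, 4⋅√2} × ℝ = ({-70/9, 4/3} × {-4, 7/54}) ∪ ({-70/9, 1/24, 1/9, 4⋅√2} × ℝ)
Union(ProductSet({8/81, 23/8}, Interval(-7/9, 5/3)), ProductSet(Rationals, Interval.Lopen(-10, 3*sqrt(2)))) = ProductSet(Rationals, Interval.Lopen(-10, 3*sqrt(2)))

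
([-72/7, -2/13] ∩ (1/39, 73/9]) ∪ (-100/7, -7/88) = (-100/7, -7/88)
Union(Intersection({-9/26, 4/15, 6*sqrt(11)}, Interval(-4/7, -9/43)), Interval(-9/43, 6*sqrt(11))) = Union({-9/26}, Interval(-9/43, 6*sqrt(11)))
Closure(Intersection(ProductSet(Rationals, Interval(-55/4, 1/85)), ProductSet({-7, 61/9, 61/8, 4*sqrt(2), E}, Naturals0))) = ProductSet({-7, 61/9, 61/8}, Range(0, 1, 1))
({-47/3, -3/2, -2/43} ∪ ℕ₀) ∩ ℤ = ℕ₀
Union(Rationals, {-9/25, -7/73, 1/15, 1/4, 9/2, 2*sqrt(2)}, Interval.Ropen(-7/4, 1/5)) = Union({2*sqrt(2)}, Interval(-7/4, 1/5), Rationals)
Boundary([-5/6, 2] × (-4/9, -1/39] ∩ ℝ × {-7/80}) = [-5/6, 2] × {-7/80}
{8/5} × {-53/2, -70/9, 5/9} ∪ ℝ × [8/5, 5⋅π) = ({8/5} × {-53/2, -70/9, 5/9}) ∪ (ℝ × [8/5, 5⋅π))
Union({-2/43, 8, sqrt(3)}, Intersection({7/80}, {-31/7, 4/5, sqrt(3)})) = {-2/43, 8, sqrt(3)}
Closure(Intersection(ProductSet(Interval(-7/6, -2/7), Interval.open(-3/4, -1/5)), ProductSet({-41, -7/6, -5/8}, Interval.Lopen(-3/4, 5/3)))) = ProductSet({-7/6, -5/8}, Interval(-3/4, -1/5))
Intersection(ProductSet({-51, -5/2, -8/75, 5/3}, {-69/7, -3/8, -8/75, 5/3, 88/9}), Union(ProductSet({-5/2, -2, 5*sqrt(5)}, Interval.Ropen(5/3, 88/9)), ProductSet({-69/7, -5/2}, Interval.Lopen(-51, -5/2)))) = ProductSet({-5/2}, {-69/7, 5/3})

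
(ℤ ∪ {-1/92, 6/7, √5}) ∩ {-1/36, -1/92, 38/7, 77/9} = {-1/92}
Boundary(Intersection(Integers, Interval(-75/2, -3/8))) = Range(-37, 0, 1)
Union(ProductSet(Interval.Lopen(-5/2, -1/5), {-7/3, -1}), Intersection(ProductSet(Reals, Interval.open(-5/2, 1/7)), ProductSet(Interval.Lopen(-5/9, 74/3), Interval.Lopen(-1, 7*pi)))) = Union(ProductSet(Interval.Lopen(-5/2, -1/5), {-7/3, -1}), ProductSet(Interval.Lopen(-5/9, 74/3), Interval.open(-1, 1/7)))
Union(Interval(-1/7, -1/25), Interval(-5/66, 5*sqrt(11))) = Interval(-1/7, 5*sqrt(11))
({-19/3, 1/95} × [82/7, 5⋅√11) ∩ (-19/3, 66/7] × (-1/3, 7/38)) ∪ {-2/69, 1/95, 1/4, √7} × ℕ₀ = {-2/69, 1/95, 1/4, √7} × ℕ₀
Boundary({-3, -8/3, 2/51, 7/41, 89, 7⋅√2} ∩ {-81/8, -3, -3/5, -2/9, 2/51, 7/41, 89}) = {-3, 2/51, 7/41, 89}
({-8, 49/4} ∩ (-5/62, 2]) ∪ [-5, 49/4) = [-5, 49/4)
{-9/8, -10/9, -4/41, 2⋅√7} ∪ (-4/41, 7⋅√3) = {-9/8, -10/9} ∪ [-4/41, 7⋅√3)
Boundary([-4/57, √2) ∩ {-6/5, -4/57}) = {-4/57}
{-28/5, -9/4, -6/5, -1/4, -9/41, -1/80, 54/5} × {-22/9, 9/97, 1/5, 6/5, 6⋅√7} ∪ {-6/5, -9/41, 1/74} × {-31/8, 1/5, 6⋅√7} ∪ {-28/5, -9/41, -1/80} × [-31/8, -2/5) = ({-28/5, -9/41, -1/80} × [-31/8, -2/5)) ∪ ({-6/5, -9/41, 1/74} × {-31/8, 1/5, 6⋅√7}) ∪ ({-28/5, -9/4, -6/5, -1/4, -9/41, -1/80, 54/5} × {-22/9, 9/97, 1/5, 6/5, 6⋅√7})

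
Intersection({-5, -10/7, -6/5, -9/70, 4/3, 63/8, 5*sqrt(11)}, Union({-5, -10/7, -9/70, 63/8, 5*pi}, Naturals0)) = {-5, -10/7, -9/70, 63/8}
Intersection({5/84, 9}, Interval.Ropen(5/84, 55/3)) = {5/84, 9}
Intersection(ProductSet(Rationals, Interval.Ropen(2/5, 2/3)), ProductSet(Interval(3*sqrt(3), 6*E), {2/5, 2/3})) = ProductSet(Intersection(Interval(3*sqrt(3), 6*E), Rationals), {2/5})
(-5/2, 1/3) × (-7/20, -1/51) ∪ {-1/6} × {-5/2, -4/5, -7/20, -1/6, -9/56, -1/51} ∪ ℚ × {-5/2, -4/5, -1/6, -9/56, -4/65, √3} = ({-1/6} × {-5/2, -4/5, -7/20, -1/6, -9/56, -1/51}) ∪ ((-5/2, 1/3) × (-7/20, -1/51)) ∪ (ℚ × {-5/2, -4/5, -1/6, -9/56, -4/65, √3})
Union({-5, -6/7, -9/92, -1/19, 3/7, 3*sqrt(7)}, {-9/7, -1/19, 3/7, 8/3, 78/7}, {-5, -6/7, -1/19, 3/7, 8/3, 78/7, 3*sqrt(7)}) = {-5, -9/7, -6/7, -9/92, -1/19, 3/7, 8/3, 78/7, 3*sqrt(7)}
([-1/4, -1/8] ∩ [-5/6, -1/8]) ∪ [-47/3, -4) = [-47/3, -4) ∪ [-1/4, -1/8]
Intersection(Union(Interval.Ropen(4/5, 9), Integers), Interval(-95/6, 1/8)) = Range(-15, 1, 1)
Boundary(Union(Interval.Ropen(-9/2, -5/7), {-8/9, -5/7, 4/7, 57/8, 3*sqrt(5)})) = {-9/2, -5/7, 4/7, 57/8, 3*sqrt(5)}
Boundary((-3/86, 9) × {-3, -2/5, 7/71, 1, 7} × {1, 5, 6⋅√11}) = [-3/86, 9] × {-3, -2/5, 7/71, 1, 7} × {1, 5, 6⋅√11}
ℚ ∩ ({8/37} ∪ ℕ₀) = ℕ₀ ∪ {8/37}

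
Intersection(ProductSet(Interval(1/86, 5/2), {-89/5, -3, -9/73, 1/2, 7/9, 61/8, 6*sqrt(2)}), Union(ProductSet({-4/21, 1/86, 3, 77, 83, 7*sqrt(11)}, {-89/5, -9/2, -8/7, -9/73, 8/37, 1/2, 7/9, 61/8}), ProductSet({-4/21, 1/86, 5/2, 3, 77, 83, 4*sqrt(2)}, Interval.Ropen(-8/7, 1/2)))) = Union(ProductSet({1/86}, {-89/5, -9/73, 1/2, 7/9, 61/8}), ProductSet({1/86, 5/2}, {-9/73}))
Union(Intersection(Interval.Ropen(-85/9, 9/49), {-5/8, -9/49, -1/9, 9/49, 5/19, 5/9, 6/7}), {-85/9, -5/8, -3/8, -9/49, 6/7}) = {-85/9, -5/8, -3/8, -9/49, -1/9, 6/7}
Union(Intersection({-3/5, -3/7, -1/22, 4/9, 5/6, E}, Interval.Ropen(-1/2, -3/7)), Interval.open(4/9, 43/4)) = Interval.open(4/9, 43/4)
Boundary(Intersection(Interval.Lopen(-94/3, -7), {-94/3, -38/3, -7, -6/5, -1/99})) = {-38/3, -7}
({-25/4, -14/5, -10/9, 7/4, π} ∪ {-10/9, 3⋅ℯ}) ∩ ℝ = {-25/4, -14/5, -10/9, 7/4, 3⋅ℯ, π}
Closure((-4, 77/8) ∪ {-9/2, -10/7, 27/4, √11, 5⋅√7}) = {-9/2, 5⋅√7} ∪ [-4, 77/8]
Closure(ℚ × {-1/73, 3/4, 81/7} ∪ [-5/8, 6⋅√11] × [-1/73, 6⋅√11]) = (ℝ × {-1/73}) ∪ ([-5/8, 6⋅√11] × [-1/73, 6⋅√11]) ∪ ((ℚ ∪ (-∞, -5/8] ∪ [6⋅√11, ∞)) × {-1/73, 3/4, 81/7})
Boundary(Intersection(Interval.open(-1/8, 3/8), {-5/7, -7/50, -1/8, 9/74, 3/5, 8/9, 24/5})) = {9/74}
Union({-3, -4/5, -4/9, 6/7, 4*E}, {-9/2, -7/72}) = {-9/2, -3, -4/5, -4/9, -7/72, 6/7, 4*E}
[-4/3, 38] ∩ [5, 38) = [5, 38)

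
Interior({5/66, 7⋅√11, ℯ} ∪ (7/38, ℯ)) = (7/38, ℯ)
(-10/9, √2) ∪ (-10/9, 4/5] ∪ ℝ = (-∞, ∞)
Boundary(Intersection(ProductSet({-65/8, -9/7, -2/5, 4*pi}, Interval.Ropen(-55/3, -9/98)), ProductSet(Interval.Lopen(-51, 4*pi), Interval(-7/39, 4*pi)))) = ProductSet({-65/8, -9/7, -2/5, 4*pi}, Interval(-7/39, -9/98))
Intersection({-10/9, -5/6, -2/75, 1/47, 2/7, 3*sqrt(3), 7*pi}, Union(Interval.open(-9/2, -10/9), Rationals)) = {-10/9, -5/6, -2/75, 1/47, 2/7}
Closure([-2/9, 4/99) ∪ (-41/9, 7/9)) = [-41/9, 7/9]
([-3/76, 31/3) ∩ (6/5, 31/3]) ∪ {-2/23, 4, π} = {-2/23} ∪ (6/5, 31/3)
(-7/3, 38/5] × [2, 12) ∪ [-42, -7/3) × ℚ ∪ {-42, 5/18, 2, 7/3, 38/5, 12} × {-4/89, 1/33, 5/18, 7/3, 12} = ([-42, -7/3) × ℚ) ∪ ((-7/3, 38/5] × [2, 12)) ∪ ({-42, 5/18, 2, 7/3, 38/5, 12} × {-4/89, 1/33, 5/18, 7/3, 12})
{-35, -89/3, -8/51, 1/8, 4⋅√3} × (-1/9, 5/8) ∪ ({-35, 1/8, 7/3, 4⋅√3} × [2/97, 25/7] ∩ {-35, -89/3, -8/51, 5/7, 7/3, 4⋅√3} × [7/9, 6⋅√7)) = ({-35, 7/3, 4⋅√3} × [7/9, 25/7]) ∪ ({-35, -89/3, -8/51, 1/8, 4⋅√3} × (-1/9, 5/8))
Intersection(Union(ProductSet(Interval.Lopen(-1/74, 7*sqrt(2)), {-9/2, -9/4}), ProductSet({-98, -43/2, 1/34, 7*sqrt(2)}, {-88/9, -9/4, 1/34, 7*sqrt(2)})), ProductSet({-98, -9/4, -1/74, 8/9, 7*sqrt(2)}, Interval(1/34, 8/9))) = ProductSet({-98, 7*sqrt(2)}, {1/34})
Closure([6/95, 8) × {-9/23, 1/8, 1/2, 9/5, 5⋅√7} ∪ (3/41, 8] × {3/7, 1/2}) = ([3/41, 8] × {3/7, 1/2}) ∪ ([6/95, 8] × {-9/23, 1/8, 1/2, 9/5, 5⋅√7})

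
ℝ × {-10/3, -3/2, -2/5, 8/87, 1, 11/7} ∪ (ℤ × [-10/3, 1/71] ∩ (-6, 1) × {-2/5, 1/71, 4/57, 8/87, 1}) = ({-5, -4, …, 0} × {-2/5, 1/71}) ∪ (ℝ × {-10/3, -3/2, -2/5, 8/87, 1, 11/7})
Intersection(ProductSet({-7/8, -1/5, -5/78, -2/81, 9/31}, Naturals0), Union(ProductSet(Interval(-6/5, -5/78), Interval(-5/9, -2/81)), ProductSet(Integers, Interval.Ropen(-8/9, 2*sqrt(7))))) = EmptySet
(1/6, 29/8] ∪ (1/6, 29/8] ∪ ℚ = ℚ ∪ [1/6, 29/8]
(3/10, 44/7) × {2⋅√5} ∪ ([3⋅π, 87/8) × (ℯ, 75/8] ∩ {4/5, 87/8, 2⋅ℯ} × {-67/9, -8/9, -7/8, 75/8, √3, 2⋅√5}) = (3/10, 44/7) × {2⋅√5}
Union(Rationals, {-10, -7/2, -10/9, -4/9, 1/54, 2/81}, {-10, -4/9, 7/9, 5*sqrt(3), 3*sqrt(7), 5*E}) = Union({5*sqrt(3), 3*sqrt(7), 5*E}, Rationals)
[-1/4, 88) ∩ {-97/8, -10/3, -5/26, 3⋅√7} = {-5/26, 3⋅√7}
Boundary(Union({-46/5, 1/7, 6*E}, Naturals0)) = Union({-46/5, 1/7, 6*E}, Naturals0)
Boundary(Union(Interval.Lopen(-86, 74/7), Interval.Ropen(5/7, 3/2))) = {-86, 74/7}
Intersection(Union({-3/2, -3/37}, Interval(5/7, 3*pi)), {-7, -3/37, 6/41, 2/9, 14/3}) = {-3/37, 14/3}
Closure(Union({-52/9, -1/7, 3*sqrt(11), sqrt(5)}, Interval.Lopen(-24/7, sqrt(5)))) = Union({-52/9, 3*sqrt(11)}, Interval(-24/7, sqrt(5)))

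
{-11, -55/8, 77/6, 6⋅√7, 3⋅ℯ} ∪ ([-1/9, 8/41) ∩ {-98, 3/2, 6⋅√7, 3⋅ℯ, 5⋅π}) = {-11, -55/8, 77/6, 6⋅√7, 3⋅ℯ}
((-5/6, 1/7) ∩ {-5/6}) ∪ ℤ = ℤ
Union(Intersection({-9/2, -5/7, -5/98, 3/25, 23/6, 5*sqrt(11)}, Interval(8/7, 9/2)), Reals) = Reals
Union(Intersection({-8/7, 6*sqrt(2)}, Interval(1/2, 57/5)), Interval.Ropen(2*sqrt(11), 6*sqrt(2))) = Interval(2*sqrt(11), 6*sqrt(2))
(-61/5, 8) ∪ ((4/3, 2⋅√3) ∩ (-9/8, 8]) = (-61/5, 8)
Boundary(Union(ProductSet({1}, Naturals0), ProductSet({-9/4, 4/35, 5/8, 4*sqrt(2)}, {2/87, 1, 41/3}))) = Union(ProductSet({1}, Naturals0), ProductSet({-9/4, 4/35, 5/8, 4*sqrt(2)}, {2/87, 1, 41/3}))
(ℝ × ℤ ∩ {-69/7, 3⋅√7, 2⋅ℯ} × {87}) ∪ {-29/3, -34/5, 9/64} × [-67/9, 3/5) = ({-29/3, -34/5, 9/64} × [-67/9, 3/5)) ∪ ({-69/7, 3⋅√7, 2⋅ℯ} × {87})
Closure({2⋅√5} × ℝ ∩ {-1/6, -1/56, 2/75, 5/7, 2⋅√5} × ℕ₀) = {2⋅√5} × ℕ₀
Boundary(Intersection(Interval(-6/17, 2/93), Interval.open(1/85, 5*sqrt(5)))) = {1/85, 2/93}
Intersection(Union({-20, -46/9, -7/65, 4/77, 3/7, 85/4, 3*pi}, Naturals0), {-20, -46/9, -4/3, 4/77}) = {-20, -46/9, 4/77}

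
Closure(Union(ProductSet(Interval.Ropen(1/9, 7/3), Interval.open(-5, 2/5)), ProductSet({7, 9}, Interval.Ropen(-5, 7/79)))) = Union(ProductSet({1/9, 7/3}, Interval(-5, 2/5)), ProductSet({7, 9}, Interval(-5, 7/79)), ProductSet(Interval(1/9, 7/3), {-5, 2/5}), ProductSet(Interval.Ropen(1/9, 7/3), Interval.open(-5, 2/5)))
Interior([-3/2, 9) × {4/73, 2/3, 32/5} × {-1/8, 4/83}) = ∅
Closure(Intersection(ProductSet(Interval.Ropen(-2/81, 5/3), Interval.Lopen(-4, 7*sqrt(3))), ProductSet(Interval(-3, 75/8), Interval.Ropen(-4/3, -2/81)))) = Union(ProductSet({-2/81, 5/3}, Interval(-4/3, -2/81)), ProductSet(Interval(-2/81, 5/3), {-4/3, -2/81}), ProductSet(Interval.Ropen(-2/81, 5/3), Interval.Ropen(-4/3, -2/81)))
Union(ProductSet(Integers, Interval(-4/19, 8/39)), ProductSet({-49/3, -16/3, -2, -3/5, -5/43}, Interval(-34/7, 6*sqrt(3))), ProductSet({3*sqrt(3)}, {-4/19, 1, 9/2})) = Union(ProductSet({3*sqrt(3)}, {-4/19, 1, 9/2}), ProductSet({-49/3, -16/3, -2, -3/5, -5/43}, Interval(-34/7, 6*sqrt(3))), ProductSet(Integers, Interval(-4/19, 8/39)))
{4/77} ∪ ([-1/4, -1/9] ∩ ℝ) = [-1/4, -1/9] ∪ {4/77}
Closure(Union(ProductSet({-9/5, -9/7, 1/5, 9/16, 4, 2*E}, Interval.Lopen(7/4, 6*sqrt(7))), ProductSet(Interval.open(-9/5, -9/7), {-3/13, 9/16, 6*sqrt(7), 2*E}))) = Union(ProductSet({-9/5, -9/7, 1/5, 9/16, 4, 2*E}, Interval(7/4, 6*sqrt(7))), ProductSet(Interval(-9/5, -9/7), {-3/13, 9/16, 6*sqrt(7), 2*E}))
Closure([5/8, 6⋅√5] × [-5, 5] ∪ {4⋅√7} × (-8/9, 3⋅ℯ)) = ({4⋅√7} × (-8/9, 3⋅ℯ]) ∪ ([5/8, 6⋅√5] × [-5, 5])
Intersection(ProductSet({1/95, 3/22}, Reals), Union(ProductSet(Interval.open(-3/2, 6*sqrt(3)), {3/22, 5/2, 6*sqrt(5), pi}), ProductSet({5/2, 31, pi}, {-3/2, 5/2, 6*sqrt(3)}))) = ProductSet({1/95, 3/22}, {3/22, 5/2, 6*sqrt(5), pi})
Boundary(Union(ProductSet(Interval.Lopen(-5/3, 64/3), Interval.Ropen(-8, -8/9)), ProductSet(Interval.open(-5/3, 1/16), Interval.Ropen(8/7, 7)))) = Union(ProductSet({-5/3, 1/16}, Interval(8/7, 7)), ProductSet({-5/3, 64/3}, Interval(-8, -8/9)), ProductSet(Interval(-5/3, 1/16), {8/7, 7}), ProductSet(Interval(-5/3, 64/3), {-8, -8/9}))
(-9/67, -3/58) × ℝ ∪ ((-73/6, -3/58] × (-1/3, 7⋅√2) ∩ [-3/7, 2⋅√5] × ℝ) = ((-9/67, -3/58) × ℝ) ∪ ([-3/7, -3/58] × (-1/3, 7⋅√2))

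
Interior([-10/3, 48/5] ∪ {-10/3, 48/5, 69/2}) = (-10/3, 48/5)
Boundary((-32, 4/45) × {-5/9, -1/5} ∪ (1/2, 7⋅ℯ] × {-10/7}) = ([-32, 4/45] × {-5/9, -1/5}) ∪ ([1/2, 7⋅ℯ] × {-10/7})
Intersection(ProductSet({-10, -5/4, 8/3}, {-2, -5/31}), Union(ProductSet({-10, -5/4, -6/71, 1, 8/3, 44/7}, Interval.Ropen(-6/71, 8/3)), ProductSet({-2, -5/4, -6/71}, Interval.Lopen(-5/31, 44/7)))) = EmptySet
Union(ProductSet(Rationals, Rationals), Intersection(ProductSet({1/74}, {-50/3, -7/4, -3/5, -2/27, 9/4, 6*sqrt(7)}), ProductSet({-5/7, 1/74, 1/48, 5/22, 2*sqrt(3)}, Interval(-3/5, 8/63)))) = ProductSet(Rationals, Rationals)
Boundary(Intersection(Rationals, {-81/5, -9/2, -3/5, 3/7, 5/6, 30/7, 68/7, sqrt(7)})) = {-81/5, -9/2, -3/5, 3/7, 5/6, 30/7, 68/7}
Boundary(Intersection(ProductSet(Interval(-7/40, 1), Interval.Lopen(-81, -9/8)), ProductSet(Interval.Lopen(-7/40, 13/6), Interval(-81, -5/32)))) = Union(ProductSet({-7/40, 1}, Interval(-81, -9/8)), ProductSet(Interval(-7/40, 1), {-81, -9/8}))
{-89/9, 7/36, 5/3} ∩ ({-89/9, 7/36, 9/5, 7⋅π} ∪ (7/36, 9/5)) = {-89/9, 7/36, 5/3}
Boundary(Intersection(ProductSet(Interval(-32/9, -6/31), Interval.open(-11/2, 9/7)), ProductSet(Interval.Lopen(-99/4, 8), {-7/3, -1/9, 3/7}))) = ProductSet(Interval(-32/9, -6/31), {-7/3, -1/9, 3/7})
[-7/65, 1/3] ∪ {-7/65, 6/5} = [-7/65, 1/3] ∪ {6/5}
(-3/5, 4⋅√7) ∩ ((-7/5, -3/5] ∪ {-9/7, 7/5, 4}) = {7/5, 4}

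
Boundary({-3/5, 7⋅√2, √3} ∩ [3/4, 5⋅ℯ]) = {7⋅√2, √3}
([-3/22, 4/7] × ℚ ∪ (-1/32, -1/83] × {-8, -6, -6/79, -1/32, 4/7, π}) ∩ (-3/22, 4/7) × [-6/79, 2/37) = (-3/22, 4/7) × (ℚ ∩ [-6/79, 2/37))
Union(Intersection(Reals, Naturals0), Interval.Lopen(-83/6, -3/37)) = Union(Interval.Lopen(-83/6, -3/37), Naturals0)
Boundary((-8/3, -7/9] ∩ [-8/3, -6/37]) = {-8/3, -7/9}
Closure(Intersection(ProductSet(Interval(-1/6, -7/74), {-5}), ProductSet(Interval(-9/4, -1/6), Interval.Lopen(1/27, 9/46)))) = EmptySet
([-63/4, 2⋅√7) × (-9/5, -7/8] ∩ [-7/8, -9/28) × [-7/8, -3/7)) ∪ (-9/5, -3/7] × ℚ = ((-9/5, -3/7] × ℚ) ∪ ([-7/8, -9/28) × {-7/8})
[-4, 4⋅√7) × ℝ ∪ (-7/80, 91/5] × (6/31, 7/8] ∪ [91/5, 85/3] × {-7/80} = ([91/5, 85/3] × {-7/80}) ∪ ([-4, 4⋅√7) × ℝ) ∪ ((-7/80, 91/5] × (6/31, 7/8])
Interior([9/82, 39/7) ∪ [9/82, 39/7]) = (9/82, 39/7)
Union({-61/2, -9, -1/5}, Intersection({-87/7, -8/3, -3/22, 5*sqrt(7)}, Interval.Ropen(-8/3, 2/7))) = {-61/2, -9, -8/3, -1/5, -3/22}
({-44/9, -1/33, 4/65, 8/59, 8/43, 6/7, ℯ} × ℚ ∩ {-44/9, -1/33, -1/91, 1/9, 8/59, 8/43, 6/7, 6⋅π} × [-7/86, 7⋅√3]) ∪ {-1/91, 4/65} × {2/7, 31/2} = ({-1/91, 4/65} × {2/7, 31/2}) ∪ ({-44/9, -1/33, 8/59, 8/43, 6/7} × (ℚ ∩ [-7/86, 7⋅√3]))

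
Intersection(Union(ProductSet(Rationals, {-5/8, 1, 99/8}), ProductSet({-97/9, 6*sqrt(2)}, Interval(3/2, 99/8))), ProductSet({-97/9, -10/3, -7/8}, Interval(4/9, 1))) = ProductSet({-97/9, -10/3, -7/8}, {1})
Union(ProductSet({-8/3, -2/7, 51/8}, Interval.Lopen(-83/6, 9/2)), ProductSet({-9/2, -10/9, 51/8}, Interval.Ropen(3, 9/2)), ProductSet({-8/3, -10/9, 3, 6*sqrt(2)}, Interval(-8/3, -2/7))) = Union(ProductSet({-9/2, -10/9, 51/8}, Interval.Ropen(3, 9/2)), ProductSet({-8/3, -2/7, 51/8}, Interval.Lopen(-83/6, 9/2)), ProductSet({-8/3, -10/9, 3, 6*sqrt(2)}, Interval(-8/3, -2/7)))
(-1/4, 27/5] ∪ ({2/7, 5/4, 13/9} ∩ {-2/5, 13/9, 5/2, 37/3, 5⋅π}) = (-1/4, 27/5]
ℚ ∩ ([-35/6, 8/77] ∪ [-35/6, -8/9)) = ℚ ∩ [-35/6, 8/77]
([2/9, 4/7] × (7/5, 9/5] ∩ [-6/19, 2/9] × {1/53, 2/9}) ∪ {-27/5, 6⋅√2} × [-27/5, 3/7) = {-27/5, 6⋅√2} × [-27/5, 3/7)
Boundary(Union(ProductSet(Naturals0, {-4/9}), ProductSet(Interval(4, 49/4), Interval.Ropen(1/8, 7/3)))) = Union(ProductSet({4, 49/4}, Interval(1/8, 7/3)), ProductSet(Interval(4, 49/4), {1/8, 7/3}), ProductSet(Union(Complement(Naturals0, Interval.open(4, 49/4)), Naturals0), {-4/9}))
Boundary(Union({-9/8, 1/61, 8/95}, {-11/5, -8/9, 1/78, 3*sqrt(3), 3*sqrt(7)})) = {-11/5, -9/8, -8/9, 1/78, 1/61, 8/95, 3*sqrt(3), 3*sqrt(7)}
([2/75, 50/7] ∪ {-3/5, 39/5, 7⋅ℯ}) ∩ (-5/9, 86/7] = [2/75, 50/7] ∪ {39/5}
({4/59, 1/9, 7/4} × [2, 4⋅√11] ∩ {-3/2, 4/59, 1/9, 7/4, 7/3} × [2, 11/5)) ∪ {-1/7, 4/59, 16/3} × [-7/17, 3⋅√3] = ({4/59, 1/9, 7/4} × [2, 11/5)) ∪ ({-1/7, 4/59, 16/3} × [-7/17, 3⋅√3])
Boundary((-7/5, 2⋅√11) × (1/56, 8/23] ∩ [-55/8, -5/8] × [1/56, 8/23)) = ({-7/5, -5/8} × [1/56, 8/23]) ∪ ([-7/5, -5/8] × {1/56, 8/23})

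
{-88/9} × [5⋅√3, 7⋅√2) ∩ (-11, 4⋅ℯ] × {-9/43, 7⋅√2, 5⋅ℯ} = ∅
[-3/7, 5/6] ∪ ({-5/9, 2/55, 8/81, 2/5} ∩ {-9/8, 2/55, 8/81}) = [-3/7, 5/6]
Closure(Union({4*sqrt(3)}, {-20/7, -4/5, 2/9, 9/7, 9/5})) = {-20/7, -4/5, 2/9, 9/7, 9/5, 4*sqrt(3)}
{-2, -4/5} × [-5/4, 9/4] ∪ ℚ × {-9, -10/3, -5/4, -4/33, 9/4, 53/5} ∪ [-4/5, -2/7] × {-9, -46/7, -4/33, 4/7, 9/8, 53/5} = ({-2, -4/5} × [-5/4, 9/4]) ∪ (ℚ × {-9, -10/3, -5/4, -4/33, 9/4, 53/5}) ∪ ([-4/5, -2/7] × {-9, -46/7, -4/33, 4/7, 9/8, 53/5})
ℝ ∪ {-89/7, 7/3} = ℝ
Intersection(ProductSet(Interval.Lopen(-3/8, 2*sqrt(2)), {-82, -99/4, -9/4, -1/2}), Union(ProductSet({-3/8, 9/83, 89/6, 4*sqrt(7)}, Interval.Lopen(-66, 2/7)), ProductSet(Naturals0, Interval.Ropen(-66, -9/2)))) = Union(ProductSet({9/83}, {-99/4, -9/4, -1/2}), ProductSet(Range(0, 3, 1), {-99/4}))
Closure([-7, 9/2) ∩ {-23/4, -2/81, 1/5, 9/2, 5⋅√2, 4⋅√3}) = {-23/4, -2/81, 1/5}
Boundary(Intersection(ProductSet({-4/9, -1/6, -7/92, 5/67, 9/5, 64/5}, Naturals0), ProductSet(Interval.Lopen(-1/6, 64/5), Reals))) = ProductSet({-7/92, 5/67, 9/5, 64/5}, Naturals0)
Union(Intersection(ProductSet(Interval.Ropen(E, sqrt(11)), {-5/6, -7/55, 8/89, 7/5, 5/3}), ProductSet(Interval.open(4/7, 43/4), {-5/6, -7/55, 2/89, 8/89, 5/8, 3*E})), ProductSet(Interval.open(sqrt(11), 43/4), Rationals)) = Union(ProductSet(Interval.open(sqrt(11), 43/4), Rationals), ProductSet(Interval.Ropen(E, sqrt(11)), {-5/6, -7/55, 8/89}))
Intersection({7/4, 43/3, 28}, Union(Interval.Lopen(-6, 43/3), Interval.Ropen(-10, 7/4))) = {7/4, 43/3}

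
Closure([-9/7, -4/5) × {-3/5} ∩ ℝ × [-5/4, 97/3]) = [-9/7, -4/5] × {-3/5}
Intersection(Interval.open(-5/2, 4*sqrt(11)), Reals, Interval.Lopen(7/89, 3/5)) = Interval.Lopen(7/89, 3/5)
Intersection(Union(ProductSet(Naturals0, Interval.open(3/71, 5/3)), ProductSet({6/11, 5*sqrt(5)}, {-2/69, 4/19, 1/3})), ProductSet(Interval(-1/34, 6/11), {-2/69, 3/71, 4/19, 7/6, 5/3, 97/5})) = Union(ProductSet({6/11}, {-2/69, 4/19}), ProductSet(Range(0, 1, 1), {4/19, 7/6}))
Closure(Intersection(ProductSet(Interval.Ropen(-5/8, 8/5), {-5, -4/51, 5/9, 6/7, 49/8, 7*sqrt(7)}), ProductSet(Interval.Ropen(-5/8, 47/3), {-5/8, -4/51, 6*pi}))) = ProductSet(Interval(-5/8, 8/5), {-4/51})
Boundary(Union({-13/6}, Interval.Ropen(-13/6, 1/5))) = {-13/6, 1/5}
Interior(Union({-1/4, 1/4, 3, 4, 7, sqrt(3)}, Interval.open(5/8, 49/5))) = Interval.open(5/8, 49/5)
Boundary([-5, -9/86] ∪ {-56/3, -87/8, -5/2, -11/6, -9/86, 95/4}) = {-56/3, -87/8, -5, -9/86, 95/4}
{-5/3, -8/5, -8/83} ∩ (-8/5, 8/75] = {-8/83}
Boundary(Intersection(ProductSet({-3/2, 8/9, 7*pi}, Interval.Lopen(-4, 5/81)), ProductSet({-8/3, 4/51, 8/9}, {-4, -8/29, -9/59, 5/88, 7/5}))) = ProductSet({8/9}, {-8/29, -9/59, 5/88})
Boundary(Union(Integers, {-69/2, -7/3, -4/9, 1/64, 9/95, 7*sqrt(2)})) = Union({-69/2, -7/3, -4/9, 1/64, 9/95, 7*sqrt(2)}, Integers)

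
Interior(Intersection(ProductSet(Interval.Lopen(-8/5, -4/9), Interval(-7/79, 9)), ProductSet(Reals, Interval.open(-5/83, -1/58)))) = ProductSet(Interval.open(-8/5, -4/9), Interval.open(-5/83, -1/58))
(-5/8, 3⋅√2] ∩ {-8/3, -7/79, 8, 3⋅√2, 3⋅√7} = {-7/79, 3⋅√2}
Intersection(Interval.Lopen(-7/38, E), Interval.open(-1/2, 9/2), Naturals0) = Range(0, 3, 1)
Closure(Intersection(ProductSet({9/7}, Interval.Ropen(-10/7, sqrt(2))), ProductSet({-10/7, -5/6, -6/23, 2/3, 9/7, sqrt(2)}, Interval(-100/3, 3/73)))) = ProductSet({9/7}, Interval(-10/7, 3/73))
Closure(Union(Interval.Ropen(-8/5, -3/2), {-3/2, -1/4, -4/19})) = Union({-1/4, -4/19}, Interval(-8/5, -3/2))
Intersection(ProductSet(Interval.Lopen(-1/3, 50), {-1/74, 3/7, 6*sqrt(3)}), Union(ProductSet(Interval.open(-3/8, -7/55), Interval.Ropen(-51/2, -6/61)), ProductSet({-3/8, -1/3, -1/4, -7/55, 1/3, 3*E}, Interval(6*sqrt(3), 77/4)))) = ProductSet({-1/4, -7/55, 1/3, 3*E}, {6*sqrt(3)})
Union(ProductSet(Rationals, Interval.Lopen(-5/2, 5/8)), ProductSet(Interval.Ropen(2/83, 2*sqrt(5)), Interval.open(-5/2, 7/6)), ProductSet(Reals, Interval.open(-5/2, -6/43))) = Union(ProductSet(Interval.Ropen(2/83, 2*sqrt(5)), Interval.open(-5/2, 7/6)), ProductSet(Rationals, Interval.Lopen(-5/2, 5/8)), ProductSet(Reals, Interval.open(-5/2, -6/43)))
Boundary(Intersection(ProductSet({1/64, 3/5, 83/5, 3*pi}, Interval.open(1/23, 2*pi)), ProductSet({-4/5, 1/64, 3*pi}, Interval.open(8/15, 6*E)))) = ProductSet({1/64, 3*pi}, Interval(8/15, 2*pi))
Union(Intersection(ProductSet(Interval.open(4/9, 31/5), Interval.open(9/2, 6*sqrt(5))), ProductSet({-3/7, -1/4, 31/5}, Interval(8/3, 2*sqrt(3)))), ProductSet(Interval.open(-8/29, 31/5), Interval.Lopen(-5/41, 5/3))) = ProductSet(Interval.open(-8/29, 31/5), Interval.Lopen(-5/41, 5/3))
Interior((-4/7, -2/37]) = (-4/7, -2/37)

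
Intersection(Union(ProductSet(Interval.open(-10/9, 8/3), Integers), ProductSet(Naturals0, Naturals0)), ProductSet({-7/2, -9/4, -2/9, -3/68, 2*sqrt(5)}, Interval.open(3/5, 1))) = EmptySet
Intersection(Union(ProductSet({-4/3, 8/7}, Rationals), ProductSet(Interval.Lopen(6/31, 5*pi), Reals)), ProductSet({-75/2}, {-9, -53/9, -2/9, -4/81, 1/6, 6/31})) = EmptySet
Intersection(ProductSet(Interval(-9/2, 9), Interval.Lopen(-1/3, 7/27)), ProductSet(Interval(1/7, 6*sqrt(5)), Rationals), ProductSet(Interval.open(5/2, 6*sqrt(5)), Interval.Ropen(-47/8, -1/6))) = ProductSet(Interval.Lopen(5/2, 9), Intersection(Interval.open(-1/3, -1/6), Rationals))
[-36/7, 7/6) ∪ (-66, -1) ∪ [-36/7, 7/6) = (-66, 7/6)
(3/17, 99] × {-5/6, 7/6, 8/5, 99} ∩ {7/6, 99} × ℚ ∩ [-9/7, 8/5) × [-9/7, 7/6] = {7/6} × {-5/6, 7/6}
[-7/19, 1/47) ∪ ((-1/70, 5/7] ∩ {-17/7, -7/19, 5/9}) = [-7/19, 1/47) ∪ {5/9}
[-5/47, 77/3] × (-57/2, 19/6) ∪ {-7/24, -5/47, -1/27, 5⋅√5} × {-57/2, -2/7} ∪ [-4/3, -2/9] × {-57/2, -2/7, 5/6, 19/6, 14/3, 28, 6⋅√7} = ([-5/47, 77/3] × (-57/2, 19/6)) ∪ ({-7/24, -5/47, -1/27, 5⋅√5} × {-57/2, -2/7}) ∪ ([-4/3, -2/9] × {-57/2, -2/7, 5/6, 19/6, 14/3, 28, 6⋅√7})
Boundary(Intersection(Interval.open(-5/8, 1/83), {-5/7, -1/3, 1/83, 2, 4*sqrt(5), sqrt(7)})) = {-1/3}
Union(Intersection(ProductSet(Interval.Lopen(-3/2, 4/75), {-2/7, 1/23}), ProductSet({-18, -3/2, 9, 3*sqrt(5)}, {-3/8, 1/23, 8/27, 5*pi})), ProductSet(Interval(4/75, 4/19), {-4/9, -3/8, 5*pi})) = ProductSet(Interval(4/75, 4/19), {-4/9, -3/8, 5*pi})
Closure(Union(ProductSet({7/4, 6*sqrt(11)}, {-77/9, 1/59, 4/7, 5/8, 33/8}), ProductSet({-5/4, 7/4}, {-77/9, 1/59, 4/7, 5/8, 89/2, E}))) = Union(ProductSet({-5/4, 7/4}, {-77/9, 1/59, 4/7, 5/8, 89/2, E}), ProductSet({7/4, 6*sqrt(11)}, {-77/9, 1/59, 4/7, 5/8, 33/8}))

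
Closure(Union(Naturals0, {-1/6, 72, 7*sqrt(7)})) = Union({-1/6, 7*sqrt(7)}, Naturals0)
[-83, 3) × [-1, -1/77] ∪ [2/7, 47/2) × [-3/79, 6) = ([-83, 3) × [-1, -1/77]) ∪ ([2/7, 47/2) × [-3/79, 6))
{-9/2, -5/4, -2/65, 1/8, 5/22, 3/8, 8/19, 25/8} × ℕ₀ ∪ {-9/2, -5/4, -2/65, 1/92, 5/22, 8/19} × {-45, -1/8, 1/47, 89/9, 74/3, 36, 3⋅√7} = ({-9/2, -5/4, -2/65, 1/8, 5/22, 3/8, 8/19, 25/8} × ℕ₀) ∪ ({-9/2, -5/4, -2/65, 1/92, 5/22, 8/19} × {-45, -1/8, 1/47, 89/9, 74/3, 36, 3⋅√7})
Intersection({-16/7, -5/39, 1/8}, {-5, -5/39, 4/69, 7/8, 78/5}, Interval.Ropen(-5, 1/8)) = {-5/39}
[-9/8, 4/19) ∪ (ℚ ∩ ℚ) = ℚ ∪ [-9/8, 4/19]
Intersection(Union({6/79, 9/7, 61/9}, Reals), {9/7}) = {9/7}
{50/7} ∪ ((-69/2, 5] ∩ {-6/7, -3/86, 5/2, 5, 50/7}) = {-6/7, -3/86, 5/2, 5, 50/7}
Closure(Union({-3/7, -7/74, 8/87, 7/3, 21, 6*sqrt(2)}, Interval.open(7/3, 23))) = Union({-3/7, -7/74, 8/87}, Interval(7/3, 23))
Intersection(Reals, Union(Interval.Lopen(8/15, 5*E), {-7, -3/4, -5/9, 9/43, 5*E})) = Union({-7, -3/4, -5/9, 9/43}, Interval.Lopen(8/15, 5*E))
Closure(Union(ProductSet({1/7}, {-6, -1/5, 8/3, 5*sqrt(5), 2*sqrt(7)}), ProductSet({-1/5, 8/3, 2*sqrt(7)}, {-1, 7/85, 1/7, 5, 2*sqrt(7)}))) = Union(ProductSet({1/7}, {-6, -1/5, 8/3, 5*sqrt(5), 2*sqrt(7)}), ProductSet({-1/5, 8/3, 2*sqrt(7)}, {-1, 7/85, 1/7, 5, 2*sqrt(7)}))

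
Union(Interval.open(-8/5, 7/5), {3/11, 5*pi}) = Union({5*pi}, Interval.open(-8/5, 7/5))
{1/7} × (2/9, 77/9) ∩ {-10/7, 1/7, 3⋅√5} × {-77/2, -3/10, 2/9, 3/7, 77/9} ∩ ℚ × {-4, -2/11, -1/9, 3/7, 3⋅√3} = {1/7} × {3/7}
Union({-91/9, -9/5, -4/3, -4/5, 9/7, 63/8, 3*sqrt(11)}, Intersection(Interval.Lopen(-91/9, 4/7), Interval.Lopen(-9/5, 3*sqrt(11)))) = Union({-91/9, 9/7, 63/8, 3*sqrt(11)}, Interval(-9/5, 4/7))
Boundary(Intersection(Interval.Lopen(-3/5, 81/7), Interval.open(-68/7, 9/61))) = {-3/5, 9/61}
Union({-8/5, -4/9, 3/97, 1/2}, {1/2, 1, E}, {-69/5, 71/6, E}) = {-69/5, -8/5, -4/9, 3/97, 1/2, 1, 71/6, E}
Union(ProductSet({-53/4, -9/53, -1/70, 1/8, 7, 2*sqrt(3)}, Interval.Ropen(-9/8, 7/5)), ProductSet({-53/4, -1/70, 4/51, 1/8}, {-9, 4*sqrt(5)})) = Union(ProductSet({-53/4, -1/70, 4/51, 1/8}, {-9, 4*sqrt(5)}), ProductSet({-53/4, -9/53, -1/70, 1/8, 7, 2*sqrt(3)}, Interval.Ropen(-9/8, 7/5)))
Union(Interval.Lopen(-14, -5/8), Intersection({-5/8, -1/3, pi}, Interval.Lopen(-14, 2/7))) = Union({-1/3}, Interval.Lopen(-14, -5/8))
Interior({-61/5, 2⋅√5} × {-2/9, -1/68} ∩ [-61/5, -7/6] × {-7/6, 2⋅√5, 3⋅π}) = ∅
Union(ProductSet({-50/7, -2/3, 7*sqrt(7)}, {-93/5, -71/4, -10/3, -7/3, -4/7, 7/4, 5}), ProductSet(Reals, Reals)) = ProductSet(Reals, Reals)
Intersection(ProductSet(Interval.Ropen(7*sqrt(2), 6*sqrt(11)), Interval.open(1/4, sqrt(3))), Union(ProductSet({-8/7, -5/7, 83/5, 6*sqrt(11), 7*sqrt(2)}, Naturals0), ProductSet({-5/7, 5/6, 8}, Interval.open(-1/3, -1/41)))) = ProductSet({83/5, 7*sqrt(2)}, Range(1, 2, 1))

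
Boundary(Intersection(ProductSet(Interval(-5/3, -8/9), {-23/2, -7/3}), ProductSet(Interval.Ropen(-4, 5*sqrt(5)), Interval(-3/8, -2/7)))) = EmptySet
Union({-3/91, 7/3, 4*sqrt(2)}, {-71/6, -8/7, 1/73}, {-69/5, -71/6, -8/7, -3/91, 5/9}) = {-69/5, -71/6, -8/7, -3/91, 1/73, 5/9, 7/3, 4*sqrt(2)}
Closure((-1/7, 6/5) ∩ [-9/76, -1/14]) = [-9/76, -1/14]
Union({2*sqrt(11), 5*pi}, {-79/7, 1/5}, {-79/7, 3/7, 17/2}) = {-79/7, 1/5, 3/7, 17/2, 2*sqrt(11), 5*pi}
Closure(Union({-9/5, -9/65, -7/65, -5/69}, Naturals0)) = Union({-9/5, -9/65, -7/65, -5/69}, Naturals0)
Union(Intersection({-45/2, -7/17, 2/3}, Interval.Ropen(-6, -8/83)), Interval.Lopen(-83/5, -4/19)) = Interval.Lopen(-83/5, -4/19)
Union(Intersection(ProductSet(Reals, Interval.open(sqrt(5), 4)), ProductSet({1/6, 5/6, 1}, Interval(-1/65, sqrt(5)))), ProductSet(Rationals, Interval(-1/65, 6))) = ProductSet(Rationals, Interval(-1/65, 6))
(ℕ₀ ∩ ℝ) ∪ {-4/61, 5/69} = {-4/61, 5/69} ∪ ℕ₀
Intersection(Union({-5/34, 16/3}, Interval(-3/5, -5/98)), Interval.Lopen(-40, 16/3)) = Union({16/3}, Interval(-3/5, -5/98))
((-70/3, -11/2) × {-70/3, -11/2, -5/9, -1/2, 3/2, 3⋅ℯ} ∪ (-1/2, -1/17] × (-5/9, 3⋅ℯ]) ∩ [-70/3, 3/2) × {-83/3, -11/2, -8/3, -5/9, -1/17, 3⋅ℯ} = ((-1/2, -1/17] × {-1/17, 3⋅ℯ}) ∪ ((-70/3, -11/2) × {-11/2, -5/9, 3⋅ℯ})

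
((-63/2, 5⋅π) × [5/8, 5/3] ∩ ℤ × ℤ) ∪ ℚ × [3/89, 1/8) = (ℚ × [3/89, 1/8)) ∪ ({-31, -30, …, 15} × {1})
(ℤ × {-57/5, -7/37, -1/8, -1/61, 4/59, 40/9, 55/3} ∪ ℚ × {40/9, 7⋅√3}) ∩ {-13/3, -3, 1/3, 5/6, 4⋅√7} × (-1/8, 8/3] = {-3} × {-1/61, 4/59}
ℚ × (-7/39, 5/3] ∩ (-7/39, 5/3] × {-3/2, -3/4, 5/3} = (ℚ ∩ (-7/39, 5/3]) × {5/3}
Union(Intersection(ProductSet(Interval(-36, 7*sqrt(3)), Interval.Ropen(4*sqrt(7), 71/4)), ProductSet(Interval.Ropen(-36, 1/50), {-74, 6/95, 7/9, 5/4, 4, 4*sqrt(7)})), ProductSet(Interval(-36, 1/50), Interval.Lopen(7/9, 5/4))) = Union(ProductSet(Interval(-36, 1/50), Interval.Lopen(7/9, 5/4)), ProductSet(Interval.Ropen(-36, 1/50), {4*sqrt(7)}))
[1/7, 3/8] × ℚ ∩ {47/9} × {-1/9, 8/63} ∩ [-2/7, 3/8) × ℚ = ∅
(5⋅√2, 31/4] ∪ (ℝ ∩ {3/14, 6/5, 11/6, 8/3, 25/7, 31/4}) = {3/14, 6/5, 11/6, 8/3, 25/7} ∪ (5⋅√2, 31/4]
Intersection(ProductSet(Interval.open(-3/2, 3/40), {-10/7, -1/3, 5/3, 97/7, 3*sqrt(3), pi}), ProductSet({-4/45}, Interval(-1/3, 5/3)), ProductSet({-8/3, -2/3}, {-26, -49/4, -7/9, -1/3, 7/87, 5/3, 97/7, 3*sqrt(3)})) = EmptySet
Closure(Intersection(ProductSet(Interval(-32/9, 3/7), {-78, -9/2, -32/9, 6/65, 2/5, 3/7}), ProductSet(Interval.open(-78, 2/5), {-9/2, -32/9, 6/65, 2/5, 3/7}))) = ProductSet(Interval(-32/9, 2/5), {-9/2, -32/9, 6/65, 2/5, 3/7})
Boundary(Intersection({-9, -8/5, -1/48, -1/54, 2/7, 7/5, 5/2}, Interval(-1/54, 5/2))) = {-1/54, 2/7, 7/5, 5/2}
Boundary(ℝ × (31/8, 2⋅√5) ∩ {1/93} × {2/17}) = ∅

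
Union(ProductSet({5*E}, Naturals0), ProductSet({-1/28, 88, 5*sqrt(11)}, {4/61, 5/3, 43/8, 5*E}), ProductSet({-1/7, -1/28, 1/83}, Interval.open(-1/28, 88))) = Union(ProductSet({5*E}, Naturals0), ProductSet({-1/7, -1/28, 1/83}, Interval.open(-1/28, 88)), ProductSet({-1/28, 88, 5*sqrt(11)}, {4/61, 5/3, 43/8, 5*E}))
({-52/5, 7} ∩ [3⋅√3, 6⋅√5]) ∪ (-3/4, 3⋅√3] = (-3/4, 3⋅√3] ∪ {7}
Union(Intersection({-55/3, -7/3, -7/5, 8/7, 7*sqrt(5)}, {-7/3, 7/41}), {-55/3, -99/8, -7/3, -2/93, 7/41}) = {-55/3, -99/8, -7/3, -2/93, 7/41}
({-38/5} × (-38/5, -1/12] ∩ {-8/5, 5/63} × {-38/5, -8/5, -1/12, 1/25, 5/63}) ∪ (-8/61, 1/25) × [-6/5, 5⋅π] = (-8/61, 1/25) × [-6/5, 5⋅π]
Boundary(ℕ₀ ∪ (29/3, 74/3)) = {29/3, 74/3} ∪ (ℕ₀ \ (29/3, 74/3))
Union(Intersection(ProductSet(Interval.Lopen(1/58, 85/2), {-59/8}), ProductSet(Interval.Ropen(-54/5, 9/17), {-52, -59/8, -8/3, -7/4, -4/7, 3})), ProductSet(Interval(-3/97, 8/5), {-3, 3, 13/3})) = Union(ProductSet(Interval(-3/97, 8/5), {-3, 3, 13/3}), ProductSet(Interval.open(1/58, 9/17), {-59/8}))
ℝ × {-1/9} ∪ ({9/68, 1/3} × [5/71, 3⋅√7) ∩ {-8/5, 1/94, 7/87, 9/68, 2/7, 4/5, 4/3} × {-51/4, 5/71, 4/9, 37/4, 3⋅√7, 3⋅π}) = (ℝ × {-1/9}) ∪ ({9/68} × {5/71, 4/9})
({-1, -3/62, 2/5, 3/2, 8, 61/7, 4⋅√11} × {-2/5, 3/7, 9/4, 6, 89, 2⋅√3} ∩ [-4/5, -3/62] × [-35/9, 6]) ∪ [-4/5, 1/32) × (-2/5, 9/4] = ([-4/5, 1/32) × (-2/5, 9/4]) ∪ ({-3/62} × {-2/5, 3/7, 9/4, 6, 2⋅√3})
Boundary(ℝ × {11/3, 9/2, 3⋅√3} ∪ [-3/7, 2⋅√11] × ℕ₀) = (ℝ × {11/3, 9/2, 3⋅√3}) ∪ ([-3/7, 2⋅√11] × ℕ₀)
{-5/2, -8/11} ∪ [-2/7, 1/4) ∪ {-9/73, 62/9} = {-5/2, -8/11, 62/9} ∪ [-2/7, 1/4)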